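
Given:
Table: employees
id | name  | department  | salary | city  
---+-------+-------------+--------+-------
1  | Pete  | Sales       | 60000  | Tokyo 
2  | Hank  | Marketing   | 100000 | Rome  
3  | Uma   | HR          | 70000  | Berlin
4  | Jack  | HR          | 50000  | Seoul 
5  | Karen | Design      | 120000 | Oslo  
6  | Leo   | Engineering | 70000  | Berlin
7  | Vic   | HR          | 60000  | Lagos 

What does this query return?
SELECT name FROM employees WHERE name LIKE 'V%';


LIKE 'V%' matches names starting with 'V'
Matching: 1

1 rows:
Vic


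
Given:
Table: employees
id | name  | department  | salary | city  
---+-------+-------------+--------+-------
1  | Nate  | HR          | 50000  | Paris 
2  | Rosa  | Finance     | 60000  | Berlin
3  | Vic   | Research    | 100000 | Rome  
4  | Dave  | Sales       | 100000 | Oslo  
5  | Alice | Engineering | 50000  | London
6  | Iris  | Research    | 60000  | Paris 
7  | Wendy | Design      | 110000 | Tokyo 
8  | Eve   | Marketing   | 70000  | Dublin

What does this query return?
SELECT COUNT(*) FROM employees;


COUNT(*) counts all rows

8


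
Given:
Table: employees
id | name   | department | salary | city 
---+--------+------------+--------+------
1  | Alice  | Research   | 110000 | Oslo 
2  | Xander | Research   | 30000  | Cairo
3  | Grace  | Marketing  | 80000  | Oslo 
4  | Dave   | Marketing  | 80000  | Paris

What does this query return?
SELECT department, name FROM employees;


Projecting columns: department, name

4 rows:
Research, Alice
Research, Xander
Marketing, Grace
Marketing, Dave


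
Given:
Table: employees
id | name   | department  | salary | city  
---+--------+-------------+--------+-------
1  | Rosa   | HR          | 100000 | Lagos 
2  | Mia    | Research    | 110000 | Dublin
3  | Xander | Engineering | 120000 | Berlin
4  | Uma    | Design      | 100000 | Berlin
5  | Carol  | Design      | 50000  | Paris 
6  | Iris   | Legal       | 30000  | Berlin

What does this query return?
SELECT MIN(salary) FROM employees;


Salaries: 100000, 110000, 120000, 100000, 50000, 30000
MIN = 30000

30000


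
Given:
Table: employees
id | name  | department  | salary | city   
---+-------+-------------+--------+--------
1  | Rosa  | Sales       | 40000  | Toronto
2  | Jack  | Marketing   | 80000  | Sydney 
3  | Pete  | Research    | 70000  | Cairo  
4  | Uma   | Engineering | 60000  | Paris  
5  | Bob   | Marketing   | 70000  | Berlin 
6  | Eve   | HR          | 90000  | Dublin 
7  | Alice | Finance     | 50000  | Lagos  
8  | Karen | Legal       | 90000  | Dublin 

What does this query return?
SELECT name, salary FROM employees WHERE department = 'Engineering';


Filtering: department = 'Engineering'
Matching rows: 1

1 rows:
Uma, 60000


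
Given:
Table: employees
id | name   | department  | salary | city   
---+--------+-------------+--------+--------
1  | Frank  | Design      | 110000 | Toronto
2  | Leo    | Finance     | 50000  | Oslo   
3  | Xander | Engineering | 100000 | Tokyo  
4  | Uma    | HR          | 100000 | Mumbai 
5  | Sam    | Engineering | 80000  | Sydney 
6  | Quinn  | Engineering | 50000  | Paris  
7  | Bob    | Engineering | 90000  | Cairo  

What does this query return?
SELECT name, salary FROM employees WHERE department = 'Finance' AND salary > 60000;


Filtering: department = 'Finance' AND salary > 60000
Matching: 0 rows

Empty result set (0 rows)


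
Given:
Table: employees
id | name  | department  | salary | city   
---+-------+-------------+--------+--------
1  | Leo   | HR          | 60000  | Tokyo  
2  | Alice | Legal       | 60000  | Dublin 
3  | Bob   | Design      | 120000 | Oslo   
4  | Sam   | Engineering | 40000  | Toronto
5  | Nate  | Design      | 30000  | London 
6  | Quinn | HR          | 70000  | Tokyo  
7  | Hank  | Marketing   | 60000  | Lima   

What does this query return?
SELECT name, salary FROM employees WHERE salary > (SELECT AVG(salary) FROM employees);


Subquery: AVG(salary) = 62857.14
Filtering: salary > 62857.14
  Bob (120000) -> MATCH
  Quinn (70000) -> MATCH


2 rows:
Bob, 120000
Quinn, 70000


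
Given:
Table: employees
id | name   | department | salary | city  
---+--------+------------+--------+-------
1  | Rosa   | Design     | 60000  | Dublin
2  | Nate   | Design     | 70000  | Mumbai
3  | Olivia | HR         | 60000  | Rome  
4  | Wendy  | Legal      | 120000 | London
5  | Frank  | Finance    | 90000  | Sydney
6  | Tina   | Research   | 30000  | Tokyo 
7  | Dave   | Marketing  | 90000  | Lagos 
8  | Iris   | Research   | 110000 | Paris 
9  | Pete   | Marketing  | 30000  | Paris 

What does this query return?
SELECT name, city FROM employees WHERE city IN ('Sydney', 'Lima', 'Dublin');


Filtering: city IN ('Sydney', 'Lima', 'Dublin')
Matching: 2 rows

2 rows:
Rosa, Dublin
Frank, Sydney


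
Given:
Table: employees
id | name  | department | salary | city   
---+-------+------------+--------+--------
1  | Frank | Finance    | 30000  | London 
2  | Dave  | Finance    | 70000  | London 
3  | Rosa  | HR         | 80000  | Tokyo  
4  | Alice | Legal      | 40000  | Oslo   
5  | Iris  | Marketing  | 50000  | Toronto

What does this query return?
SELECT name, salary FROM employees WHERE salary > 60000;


Filtering: salary > 60000
Matching: 2 rows

2 rows:
Dave, 70000
Rosa, 80000


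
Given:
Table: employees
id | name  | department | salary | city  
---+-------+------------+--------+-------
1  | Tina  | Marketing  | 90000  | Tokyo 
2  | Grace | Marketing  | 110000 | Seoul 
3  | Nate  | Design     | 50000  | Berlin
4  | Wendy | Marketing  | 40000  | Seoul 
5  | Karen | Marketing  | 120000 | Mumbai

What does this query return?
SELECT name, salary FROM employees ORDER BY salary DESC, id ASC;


Sorting by salary DESC, then id ASC for ties

5 rows:
Karen, 120000
Grace, 110000
Tina, 90000
Nate, 50000
Wendy, 40000


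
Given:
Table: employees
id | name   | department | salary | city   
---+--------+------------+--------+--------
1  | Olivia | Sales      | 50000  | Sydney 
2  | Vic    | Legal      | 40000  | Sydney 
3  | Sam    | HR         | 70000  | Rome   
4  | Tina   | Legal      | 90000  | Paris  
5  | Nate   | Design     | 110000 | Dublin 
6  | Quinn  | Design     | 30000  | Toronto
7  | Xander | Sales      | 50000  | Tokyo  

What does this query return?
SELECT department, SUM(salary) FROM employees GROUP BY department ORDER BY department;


Summing salary within each department:
  Design: 110000 + 30000 = 140000
  HR: 70000 = 70000
  Legal: 40000 + 90000 = 130000
  Sales: 50000 + 50000 = 100000


4 groups:
Design, 140000
HR, 70000
Legal, 130000
Sales, 100000


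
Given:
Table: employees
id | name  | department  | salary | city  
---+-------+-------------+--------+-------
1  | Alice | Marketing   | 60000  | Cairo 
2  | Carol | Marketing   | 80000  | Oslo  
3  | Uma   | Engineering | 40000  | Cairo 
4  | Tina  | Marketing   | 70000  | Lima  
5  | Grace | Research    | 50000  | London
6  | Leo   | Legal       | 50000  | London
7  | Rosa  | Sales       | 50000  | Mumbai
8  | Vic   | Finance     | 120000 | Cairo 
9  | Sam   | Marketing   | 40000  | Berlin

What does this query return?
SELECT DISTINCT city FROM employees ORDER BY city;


All 'city' values (row order): Cairo, Oslo, Cairo, Lima, London, London, Mumbai, Cairo, Berlin
Removing duplicates leaves 6 unique value(s).

6 values:
Berlin
Cairo
Lima
London
Mumbai
Oslo


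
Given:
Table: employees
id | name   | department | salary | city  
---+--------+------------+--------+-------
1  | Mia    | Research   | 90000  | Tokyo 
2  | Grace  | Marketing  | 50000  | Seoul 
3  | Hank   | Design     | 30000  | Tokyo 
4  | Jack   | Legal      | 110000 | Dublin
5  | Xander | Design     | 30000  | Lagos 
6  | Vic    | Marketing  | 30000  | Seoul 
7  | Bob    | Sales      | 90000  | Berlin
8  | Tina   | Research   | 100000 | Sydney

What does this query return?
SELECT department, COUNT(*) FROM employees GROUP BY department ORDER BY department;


Assigning each row to its department group:
  Mia -> Research
  Grace -> Marketing
  Hank -> Design
  Jack -> Legal
  Xander -> Design
  Vic -> Marketing
  Bob -> Sales
  Tina -> Research


5 groups:
Design, 2
Legal, 1
Marketing, 2
Research, 2
Sales, 1


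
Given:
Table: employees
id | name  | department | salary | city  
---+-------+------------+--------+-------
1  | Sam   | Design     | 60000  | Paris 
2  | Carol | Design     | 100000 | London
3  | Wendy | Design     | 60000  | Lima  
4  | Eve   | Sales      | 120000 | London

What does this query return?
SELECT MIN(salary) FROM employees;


Salaries: 60000, 100000, 60000, 120000
MIN = 60000

60000


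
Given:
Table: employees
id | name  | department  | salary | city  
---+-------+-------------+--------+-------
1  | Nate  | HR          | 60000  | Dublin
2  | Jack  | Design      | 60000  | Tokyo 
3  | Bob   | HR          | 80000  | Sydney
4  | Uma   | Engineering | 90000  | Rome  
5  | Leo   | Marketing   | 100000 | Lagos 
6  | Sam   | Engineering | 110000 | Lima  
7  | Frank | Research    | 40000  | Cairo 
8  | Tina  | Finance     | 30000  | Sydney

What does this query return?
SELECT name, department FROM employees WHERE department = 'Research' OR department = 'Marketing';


Filtering: department = 'Research' OR 'Marketing'
Matching: 2 rows

2 rows:
Leo, Marketing
Frank, Research


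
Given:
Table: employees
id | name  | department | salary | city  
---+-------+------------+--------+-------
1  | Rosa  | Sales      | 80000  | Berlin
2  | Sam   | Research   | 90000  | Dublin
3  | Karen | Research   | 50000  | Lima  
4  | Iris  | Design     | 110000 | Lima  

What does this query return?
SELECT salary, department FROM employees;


Projecting columns: salary, department

4 rows:
80000, Sales
90000, Research
50000, Research
110000, Design


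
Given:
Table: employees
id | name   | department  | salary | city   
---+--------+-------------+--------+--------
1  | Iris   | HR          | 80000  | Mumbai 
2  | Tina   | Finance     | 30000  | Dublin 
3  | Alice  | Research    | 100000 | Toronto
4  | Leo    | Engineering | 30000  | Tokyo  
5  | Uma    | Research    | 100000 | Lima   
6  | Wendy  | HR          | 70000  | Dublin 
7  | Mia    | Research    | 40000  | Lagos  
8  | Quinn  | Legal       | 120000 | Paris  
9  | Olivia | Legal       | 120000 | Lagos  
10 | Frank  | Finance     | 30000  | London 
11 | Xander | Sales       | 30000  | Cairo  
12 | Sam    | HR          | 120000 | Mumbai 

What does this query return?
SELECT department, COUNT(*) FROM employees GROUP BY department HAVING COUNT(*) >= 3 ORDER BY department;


Groups with count >= 3:
  HR: 3 -> PASS
  Research: 3 -> PASS
  Engineering: 1 -> filtered out
  Finance: 2 -> filtered out
  Legal: 2 -> filtered out
  Sales: 1 -> filtered out


2 groups:
HR, 3
Research, 3


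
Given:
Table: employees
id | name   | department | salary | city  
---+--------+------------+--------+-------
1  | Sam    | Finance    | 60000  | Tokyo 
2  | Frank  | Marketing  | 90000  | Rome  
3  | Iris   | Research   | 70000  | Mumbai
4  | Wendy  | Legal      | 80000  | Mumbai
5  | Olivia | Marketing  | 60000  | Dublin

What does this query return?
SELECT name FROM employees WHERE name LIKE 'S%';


LIKE 'S%' matches names starting with 'S'
Matching: 1

1 rows:
Sam


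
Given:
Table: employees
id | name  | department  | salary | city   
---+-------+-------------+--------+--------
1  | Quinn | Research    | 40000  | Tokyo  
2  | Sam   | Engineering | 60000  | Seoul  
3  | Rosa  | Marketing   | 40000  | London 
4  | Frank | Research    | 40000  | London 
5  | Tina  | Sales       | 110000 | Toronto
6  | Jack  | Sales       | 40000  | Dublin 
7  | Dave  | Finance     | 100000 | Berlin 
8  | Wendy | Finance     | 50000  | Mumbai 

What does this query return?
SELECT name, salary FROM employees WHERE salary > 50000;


Filtering: salary > 50000
Matching: 3 rows

3 rows:
Sam, 60000
Tina, 110000
Dave, 100000


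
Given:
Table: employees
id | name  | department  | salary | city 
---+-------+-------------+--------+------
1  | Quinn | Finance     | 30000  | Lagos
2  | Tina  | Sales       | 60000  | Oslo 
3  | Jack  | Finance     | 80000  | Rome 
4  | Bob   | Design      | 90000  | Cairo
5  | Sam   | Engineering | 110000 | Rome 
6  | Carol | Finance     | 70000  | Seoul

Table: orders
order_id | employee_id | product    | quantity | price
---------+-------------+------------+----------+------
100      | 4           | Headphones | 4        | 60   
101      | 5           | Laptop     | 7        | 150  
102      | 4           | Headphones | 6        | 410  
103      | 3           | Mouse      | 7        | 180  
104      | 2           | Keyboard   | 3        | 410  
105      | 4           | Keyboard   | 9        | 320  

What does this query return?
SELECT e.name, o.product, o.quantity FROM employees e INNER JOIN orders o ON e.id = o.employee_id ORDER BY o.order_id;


Joining employees.id = orders.employee_id:
  employee Bob (id=4) -> order Headphones
  employee Sam (id=5) -> order Laptop
  employee Bob (id=4) -> order Headphones
  employee Jack (id=3) -> order Mouse
  employee Tina (id=2) -> order Keyboard
  employee Bob (id=4) -> order Keyboard


6 rows:
Bob, Headphones, 4
Sam, Laptop, 7
Bob, Headphones, 6
Jack, Mouse, 7
Tina, Keyboard, 3
Bob, Keyboard, 9


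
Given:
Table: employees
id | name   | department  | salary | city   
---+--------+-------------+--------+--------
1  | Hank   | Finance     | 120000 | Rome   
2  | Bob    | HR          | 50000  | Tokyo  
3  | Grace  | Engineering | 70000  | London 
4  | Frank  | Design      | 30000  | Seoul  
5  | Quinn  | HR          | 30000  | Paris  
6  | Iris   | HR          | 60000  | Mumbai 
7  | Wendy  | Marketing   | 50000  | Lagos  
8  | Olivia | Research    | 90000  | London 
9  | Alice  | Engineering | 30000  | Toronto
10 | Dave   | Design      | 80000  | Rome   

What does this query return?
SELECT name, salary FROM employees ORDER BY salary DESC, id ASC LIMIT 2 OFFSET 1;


Sort by salary DESC (id ASC tiebreak), then skip 1 and take 2
Rows 2 through 3

2 rows:
Olivia, 90000
Dave, 80000


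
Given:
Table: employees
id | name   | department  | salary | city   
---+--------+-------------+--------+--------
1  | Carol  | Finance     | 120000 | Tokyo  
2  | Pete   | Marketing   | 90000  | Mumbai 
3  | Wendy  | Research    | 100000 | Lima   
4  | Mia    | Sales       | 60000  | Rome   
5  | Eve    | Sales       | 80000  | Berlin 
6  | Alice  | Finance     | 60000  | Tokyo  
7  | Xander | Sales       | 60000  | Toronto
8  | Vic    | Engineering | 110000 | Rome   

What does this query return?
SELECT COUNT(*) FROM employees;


COUNT(*) counts all rows

8


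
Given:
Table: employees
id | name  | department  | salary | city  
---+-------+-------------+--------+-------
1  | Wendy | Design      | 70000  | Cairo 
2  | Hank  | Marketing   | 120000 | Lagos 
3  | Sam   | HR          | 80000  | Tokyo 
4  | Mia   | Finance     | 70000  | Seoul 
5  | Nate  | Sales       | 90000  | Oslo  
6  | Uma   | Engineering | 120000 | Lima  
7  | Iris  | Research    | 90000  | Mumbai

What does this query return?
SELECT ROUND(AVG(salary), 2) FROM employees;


SUM(salary) = 640000
COUNT = 7
ROUND(AVG, 2) = ROUND(640000 / 7, 2) = 91428.57

91428.57


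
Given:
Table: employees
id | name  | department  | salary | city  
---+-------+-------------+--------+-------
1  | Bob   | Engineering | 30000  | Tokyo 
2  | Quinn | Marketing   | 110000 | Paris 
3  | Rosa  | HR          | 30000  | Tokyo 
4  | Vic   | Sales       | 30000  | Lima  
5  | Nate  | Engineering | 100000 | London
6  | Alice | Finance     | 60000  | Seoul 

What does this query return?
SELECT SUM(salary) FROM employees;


SUM(salary) = 30000 + 110000 + 30000 + 30000 + 100000 + 60000 = 360000

360000


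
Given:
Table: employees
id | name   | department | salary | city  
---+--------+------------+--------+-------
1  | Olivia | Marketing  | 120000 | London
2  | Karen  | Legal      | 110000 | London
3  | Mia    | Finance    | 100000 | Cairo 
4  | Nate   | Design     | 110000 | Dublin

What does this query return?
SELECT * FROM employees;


SELECT * returns all 4 rows with all columns

4 rows:
1, Olivia, Marketing, 120000, London
2, Karen, Legal, 110000, London
3, Mia, Finance, 100000, Cairo
4, Nate, Design, 110000, Dublin


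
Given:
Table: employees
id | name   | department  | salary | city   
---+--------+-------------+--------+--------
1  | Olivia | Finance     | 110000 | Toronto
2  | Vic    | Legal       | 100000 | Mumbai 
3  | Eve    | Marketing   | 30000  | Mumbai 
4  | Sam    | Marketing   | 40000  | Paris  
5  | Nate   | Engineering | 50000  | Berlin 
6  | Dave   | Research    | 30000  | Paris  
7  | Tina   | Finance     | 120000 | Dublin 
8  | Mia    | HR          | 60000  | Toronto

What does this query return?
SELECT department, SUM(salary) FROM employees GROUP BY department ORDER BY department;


Summing salary within each department:
  Engineering: 50000 = 50000
  Finance: 110000 + 120000 = 230000
  HR: 60000 = 60000
  Legal: 100000 = 100000
  Marketing: 30000 + 40000 = 70000
  Research: 30000 = 30000


6 groups:
Engineering, 50000
Finance, 230000
HR, 60000
Legal, 100000
Marketing, 70000
Research, 30000


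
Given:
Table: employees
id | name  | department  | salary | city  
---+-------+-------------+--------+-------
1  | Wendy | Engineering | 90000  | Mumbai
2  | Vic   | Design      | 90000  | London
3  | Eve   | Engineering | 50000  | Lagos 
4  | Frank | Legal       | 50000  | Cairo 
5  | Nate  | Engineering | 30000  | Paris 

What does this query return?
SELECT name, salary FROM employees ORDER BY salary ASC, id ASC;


Sorting by salary ASC, then id ASC for ties

5 rows:
Nate, 30000
Eve, 50000
Frank, 50000
Wendy, 90000
Vic, 90000


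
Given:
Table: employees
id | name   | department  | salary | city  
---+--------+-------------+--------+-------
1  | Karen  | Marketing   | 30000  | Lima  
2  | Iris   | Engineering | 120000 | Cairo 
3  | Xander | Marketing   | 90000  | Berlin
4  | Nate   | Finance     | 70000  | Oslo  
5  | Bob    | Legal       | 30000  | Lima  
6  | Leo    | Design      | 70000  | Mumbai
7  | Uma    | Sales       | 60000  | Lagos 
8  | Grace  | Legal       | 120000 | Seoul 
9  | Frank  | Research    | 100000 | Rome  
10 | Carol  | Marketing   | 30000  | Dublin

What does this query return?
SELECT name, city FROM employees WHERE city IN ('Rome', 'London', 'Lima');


Filtering: city IN ('Rome', 'London', 'Lima')
Matching: 3 rows

3 rows:
Karen, Lima
Bob, Lima
Frank, Rome


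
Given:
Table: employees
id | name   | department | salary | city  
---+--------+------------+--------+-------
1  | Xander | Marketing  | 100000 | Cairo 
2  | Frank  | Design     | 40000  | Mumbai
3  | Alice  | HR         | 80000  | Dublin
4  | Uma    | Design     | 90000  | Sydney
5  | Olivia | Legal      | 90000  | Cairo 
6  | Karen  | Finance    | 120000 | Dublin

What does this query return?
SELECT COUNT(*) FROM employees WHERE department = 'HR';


Counting rows where department = 'HR'
  Alice -> MATCH


1


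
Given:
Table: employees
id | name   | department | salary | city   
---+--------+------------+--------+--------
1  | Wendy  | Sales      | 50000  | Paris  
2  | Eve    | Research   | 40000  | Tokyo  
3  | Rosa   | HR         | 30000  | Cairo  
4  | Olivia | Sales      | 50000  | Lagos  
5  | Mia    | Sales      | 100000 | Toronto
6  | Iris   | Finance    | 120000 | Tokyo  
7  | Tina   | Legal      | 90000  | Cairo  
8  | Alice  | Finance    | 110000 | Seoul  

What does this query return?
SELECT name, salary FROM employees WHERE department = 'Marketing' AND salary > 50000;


Filtering: department = 'Marketing' AND salary > 50000
Matching: 0 rows

Empty result set (0 rows)


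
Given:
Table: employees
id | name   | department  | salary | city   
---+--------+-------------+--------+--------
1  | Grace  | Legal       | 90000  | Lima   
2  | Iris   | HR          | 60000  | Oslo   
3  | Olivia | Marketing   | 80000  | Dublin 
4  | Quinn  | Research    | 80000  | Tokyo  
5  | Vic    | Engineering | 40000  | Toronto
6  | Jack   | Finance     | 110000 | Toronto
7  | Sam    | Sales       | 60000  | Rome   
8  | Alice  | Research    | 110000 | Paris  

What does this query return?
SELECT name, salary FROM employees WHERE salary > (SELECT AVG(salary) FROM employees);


Subquery: AVG(salary) = 78750.0
Filtering: salary > 78750.0
  Grace (90000) -> MATCH
  Olivia (80000) -> MATCH
  Quinn (80000) -> MATCH
  Jack (110000) -> MATCH
  Alice (110000) -> MATCH


5 rows:
Grace, 90000
Olivia, 80000
Quinn, 80000
Jack, 110000
Alice, 110000


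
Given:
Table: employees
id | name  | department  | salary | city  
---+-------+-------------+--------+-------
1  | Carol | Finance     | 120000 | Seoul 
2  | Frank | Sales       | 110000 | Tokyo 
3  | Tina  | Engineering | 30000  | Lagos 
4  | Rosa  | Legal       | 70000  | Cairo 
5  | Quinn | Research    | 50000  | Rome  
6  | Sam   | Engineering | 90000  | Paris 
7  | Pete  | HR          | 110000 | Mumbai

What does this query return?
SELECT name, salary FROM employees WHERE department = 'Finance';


Filtering: department = 'Finance'
Matching rows: 1

1 rows:
Carol, 120000


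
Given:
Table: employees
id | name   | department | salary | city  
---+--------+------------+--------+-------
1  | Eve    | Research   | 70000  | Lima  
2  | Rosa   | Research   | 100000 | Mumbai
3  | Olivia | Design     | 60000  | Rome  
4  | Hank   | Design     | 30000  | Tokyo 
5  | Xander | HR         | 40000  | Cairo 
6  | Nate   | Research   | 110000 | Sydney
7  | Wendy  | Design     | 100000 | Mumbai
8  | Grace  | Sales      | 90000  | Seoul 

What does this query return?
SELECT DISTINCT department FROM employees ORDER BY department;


All 'department' values (row order): Research, Research, Design, Design, HR, Research, Design, Sales
Removing duplicates leaves 4 unique value(s).

4 values:
Design
HR
Research
Sales


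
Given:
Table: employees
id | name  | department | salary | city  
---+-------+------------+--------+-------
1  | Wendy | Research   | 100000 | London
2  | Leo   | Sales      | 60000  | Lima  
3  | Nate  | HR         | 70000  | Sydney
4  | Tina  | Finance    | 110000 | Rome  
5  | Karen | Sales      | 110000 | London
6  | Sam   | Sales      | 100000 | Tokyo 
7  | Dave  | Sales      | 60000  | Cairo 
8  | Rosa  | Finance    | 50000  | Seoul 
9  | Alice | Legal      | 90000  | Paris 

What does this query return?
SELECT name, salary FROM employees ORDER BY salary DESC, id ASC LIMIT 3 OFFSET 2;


Sort by salary DESC (id ASC tiebreak), then skip 2 and take 3
Rows 3 through 5

3 rows:
Wendy, 100000
Sam, 100000
Alice, 90000


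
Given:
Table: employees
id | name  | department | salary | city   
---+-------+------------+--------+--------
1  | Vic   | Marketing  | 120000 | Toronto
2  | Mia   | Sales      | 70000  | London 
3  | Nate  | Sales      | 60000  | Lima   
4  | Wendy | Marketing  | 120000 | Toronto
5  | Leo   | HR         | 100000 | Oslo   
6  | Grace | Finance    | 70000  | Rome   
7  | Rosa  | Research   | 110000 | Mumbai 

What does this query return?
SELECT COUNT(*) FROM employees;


COUNT(*) counts all rows

7


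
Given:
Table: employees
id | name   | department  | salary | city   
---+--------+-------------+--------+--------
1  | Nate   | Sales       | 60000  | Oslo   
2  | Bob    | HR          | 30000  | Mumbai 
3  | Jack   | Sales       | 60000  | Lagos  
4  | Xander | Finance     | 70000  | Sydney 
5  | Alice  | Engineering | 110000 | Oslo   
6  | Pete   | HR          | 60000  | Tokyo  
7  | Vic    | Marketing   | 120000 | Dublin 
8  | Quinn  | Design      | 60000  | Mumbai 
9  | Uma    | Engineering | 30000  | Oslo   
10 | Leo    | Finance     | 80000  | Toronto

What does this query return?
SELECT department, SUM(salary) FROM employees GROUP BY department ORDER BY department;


Summing salary within each department:
  Design: 60000 = 60000
  Engineering: 110000 + 30000 = 140000
  Finance: 70000 + 80000 = 150000
  HR: 30000 + 60000 = 90000
  Marketing: 120000 = 120000
  Sales: 60000 + 60000 = 120000


6 groups:
Design, 60000
Engineering, 140000
Finance, 150000
HR, 90000
Marketing, 120000
Sales, 120000


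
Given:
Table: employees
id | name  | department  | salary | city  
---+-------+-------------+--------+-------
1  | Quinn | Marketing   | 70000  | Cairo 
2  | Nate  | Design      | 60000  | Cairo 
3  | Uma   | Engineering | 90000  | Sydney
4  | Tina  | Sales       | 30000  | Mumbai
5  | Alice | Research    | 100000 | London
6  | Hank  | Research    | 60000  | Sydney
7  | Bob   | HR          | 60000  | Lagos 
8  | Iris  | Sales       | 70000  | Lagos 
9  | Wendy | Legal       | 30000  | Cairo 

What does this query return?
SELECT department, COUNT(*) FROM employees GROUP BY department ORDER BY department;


Assigning each row to its department group:
  Quinn -> Marketing
  Nate -> Design
  Uma -> Engineering
  Tina -> Sales
  Alice -> Research
  Hank -> Research
  Bob -> HR
  Iris -> Sales
  Wendy -> Legal


7 groups:
Design, 1
Engineering, 1
HR, 1
Legal, 1
Marketing, 1
Research, 2
Sales, 2


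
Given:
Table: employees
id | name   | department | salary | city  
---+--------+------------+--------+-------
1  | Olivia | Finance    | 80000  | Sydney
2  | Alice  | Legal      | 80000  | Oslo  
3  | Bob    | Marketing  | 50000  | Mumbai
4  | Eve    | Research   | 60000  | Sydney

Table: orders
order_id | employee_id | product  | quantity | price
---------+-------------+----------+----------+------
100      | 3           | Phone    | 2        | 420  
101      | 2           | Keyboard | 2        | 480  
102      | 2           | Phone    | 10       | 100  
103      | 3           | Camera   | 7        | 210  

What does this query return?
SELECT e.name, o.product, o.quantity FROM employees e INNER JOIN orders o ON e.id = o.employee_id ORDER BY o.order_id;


Joining employees.id = orders.employee_id:
  employee Bob (id=3) -> order Phone
  employee Alice (id=2) -> order Keyboard
  employee Alice (id=2) -> order Phone
  employee Bob (id=3) -> order Camera


4 rows:
Bob, Phone, 2
Alice, Keyboard, 2
Alice, Phone, 10
Bob, Camera, 7


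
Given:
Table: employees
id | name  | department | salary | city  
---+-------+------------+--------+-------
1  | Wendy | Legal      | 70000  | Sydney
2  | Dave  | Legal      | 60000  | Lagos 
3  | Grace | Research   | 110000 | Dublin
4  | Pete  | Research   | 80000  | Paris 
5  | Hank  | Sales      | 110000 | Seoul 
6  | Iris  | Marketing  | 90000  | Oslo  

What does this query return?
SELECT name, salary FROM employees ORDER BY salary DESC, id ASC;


Sorting by salary DESC, then id ASC for ties

6 rows:
Grace, 110000
Hank, 110000
Iris, 90000
Pete, 80000
Wendy, 70000
Dave, 60000


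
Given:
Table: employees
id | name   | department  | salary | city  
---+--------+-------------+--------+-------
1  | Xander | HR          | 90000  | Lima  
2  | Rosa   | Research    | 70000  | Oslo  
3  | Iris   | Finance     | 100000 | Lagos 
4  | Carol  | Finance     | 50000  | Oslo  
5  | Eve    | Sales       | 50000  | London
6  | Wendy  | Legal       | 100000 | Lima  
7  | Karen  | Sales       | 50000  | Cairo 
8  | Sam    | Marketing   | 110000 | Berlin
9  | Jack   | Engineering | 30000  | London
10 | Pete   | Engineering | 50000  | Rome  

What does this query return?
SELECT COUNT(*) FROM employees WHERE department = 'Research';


Counting rows where department = 'Research'
  Rosa -> MATCH


1


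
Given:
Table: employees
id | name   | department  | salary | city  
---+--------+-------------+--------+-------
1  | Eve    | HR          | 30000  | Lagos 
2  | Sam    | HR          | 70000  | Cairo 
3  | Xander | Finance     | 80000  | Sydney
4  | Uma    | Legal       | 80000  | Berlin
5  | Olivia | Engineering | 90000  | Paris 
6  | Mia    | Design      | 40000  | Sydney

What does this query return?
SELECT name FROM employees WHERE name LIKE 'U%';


LIKE 'U%' matches names starting with 'U'
Matching: 1

1 rows:
Uma


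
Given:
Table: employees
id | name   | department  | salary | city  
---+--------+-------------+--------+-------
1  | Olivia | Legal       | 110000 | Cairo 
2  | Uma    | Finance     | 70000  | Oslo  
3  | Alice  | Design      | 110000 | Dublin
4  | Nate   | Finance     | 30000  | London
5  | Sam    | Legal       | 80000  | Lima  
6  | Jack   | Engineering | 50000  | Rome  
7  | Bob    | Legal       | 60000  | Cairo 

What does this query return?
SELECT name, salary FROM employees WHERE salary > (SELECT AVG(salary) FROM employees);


Subquery: AVG(salary) = 72857.14
Filtering: salary > 72857.14
  Olivia (110000) -> MATCH
  Alice (110000) -> MATCH
  Sam (80000) -> MATCH


3 rows:
Olivia, 110000
Alice, 110000
Sam, 80000


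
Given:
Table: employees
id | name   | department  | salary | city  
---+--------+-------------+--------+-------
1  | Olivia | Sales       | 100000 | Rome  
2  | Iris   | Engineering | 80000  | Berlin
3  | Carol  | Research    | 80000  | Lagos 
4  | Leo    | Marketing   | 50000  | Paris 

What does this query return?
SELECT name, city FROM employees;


Projecting columns: name, city

4 rows:
Olivia, Rome
Iris, Berlin
Carol, Lagos
Leo, Paris


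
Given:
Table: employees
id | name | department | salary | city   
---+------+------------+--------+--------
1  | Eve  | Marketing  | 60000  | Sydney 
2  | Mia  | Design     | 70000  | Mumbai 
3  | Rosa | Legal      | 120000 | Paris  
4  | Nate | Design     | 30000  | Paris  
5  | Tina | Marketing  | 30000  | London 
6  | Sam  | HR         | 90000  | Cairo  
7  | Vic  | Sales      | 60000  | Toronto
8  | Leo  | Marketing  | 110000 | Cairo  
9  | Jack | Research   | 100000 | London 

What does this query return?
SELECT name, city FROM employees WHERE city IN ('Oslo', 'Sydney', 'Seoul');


Filtering: city IN ('Oslo', 'Sydney', 'Seoul')
Matching: 1 rows

1 rows:
Eve, Sydney


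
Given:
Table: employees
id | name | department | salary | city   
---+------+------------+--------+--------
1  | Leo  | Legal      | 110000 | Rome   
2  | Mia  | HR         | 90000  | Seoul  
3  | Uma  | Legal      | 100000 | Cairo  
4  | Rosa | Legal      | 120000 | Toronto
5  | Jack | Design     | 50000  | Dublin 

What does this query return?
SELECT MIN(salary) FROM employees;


Salaries: 110000, 90000, 100000, 120000, 50000
MIN = 50000

50000


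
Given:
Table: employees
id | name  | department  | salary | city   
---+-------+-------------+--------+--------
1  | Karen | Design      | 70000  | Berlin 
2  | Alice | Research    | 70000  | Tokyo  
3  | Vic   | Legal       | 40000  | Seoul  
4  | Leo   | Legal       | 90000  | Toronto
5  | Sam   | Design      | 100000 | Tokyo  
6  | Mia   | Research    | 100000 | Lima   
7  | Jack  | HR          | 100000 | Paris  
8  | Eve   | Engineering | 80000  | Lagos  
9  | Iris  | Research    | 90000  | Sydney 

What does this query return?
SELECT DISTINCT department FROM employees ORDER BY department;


All 'department' values (row order): Design, Research, Legal, Legal, Design, Research, HR, Engineering, Research
Removing duplicates leaves 5 unique value(s).

5 values:
Design
Engineering
HR
Legal
Research


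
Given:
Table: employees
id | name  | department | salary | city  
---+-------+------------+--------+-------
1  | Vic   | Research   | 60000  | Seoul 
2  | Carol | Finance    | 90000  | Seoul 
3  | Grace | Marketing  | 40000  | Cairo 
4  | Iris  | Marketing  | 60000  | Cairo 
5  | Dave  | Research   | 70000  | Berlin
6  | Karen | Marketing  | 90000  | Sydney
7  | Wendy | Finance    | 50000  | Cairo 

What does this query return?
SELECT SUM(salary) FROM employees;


SUM(salary) = 60000 + 90000 + 40000 + 60000 + 70000 + 90000 + 50000 = 460000

460000


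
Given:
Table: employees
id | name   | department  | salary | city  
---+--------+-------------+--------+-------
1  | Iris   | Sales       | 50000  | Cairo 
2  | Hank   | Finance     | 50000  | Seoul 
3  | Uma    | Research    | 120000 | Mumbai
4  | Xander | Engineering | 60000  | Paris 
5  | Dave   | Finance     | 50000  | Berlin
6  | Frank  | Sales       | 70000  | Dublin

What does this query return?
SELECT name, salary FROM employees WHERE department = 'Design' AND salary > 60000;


Filtering: department = 'Design' AND salary > 60000
Matching: 0 rows

Empty result set (0 rows)


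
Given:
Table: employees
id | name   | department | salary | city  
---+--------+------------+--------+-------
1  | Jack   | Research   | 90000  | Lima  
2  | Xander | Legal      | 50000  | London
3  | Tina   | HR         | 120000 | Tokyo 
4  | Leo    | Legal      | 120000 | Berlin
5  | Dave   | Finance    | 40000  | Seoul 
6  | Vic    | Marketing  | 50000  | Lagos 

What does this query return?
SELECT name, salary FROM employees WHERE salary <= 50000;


Filtering: salary <= 50000
Matching: 3 rows

3 rows:
Xander, 50000
Dave, 40000
Vic, 50000


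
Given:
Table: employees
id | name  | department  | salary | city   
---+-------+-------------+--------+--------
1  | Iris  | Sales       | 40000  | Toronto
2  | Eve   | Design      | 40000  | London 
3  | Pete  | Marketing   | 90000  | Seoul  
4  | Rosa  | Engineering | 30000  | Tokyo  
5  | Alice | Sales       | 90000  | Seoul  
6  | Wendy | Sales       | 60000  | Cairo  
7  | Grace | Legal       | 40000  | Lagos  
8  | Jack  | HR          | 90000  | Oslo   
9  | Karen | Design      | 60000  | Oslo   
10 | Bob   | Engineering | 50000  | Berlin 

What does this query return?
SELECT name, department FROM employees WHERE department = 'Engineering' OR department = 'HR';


Filtering: department = 'Engineering' OR 'HR'
Matching: 3 rows

3 rows:
Rosa, Engineering
Jack, HR
Bob, Engineering


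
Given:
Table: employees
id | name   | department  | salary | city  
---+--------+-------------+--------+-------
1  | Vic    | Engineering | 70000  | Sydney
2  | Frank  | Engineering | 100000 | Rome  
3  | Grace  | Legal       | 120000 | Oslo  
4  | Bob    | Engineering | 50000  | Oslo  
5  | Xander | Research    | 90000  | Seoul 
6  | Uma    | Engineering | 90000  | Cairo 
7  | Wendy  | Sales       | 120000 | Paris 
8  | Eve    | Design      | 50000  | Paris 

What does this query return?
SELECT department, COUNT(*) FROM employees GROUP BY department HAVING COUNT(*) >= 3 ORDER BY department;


Groups with count >= 3:
  Engineering: 4 -> PASS
  Design: 1 -> filtered out
  Legal: 1 -> filtered out
  Research: 1 -> filtered out
  Sales: 1 -> filtered out


1 groups:
Engineering, 4


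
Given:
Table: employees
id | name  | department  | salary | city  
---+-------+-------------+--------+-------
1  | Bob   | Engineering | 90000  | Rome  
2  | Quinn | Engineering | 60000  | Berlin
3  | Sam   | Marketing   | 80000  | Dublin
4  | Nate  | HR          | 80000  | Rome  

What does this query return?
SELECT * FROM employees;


SELECT * returns all 4 rows with all columns

4 rows:
1, Bob, Engineering, 90000, Rome
2, Quinn, Engineering, 60000, Berlin
3, Sam, Marketing, 80000, Dublin
4, Nate, HR, 80000, Rome


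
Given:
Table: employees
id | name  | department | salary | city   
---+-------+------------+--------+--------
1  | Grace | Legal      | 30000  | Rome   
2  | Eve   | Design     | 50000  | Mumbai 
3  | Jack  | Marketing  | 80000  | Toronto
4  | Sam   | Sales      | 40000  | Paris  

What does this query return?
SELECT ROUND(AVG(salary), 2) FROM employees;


SUM(salary) = 200000
COUNT = 4
ROUND(AVG, 2) = ROUND(200000 / 4, 2) = 50000.0

50000.0


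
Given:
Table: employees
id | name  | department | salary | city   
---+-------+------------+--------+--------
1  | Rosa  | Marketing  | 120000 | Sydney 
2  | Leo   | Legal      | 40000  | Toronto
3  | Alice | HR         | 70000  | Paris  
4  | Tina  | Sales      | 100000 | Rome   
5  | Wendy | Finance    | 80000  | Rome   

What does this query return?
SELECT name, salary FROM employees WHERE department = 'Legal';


Filtering: department = 'Legal'
Matching rows: 1

1 rows:
Leo, 40000


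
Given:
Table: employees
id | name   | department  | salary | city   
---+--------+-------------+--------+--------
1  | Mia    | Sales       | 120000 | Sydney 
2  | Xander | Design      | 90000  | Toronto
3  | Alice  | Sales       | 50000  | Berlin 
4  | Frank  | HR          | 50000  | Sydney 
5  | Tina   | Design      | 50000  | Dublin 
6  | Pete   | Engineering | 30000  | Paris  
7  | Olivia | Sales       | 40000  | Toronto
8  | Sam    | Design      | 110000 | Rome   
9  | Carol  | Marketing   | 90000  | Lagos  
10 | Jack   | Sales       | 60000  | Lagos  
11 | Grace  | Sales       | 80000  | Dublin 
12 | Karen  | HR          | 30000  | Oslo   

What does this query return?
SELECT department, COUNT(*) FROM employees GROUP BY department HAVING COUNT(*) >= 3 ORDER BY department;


Groups with count >= 3:
  Design: 3 -> PASS
  Sales: 5 -> PASS
  Engineering: 1 -> filtered out
  HR: 2 -> filtered out
  Marketing: 1 -> filtered out


2 groups:
Design, 3
Sales, 5


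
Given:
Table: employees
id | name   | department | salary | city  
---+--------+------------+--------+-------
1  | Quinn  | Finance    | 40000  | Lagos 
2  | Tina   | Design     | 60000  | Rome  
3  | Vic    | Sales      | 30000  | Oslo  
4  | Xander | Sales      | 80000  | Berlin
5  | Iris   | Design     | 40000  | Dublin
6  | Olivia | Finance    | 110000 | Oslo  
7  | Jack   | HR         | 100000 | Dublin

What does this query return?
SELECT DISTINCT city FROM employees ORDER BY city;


All 'city' values (row order): Lagos, Rome, Oslo, Berlin, Dublin, Oslo, Dublin
Removing duplicates leaves 5 unique value(s).

5 values:
Berlin
Dublin
Lagos
Oslo
Rome


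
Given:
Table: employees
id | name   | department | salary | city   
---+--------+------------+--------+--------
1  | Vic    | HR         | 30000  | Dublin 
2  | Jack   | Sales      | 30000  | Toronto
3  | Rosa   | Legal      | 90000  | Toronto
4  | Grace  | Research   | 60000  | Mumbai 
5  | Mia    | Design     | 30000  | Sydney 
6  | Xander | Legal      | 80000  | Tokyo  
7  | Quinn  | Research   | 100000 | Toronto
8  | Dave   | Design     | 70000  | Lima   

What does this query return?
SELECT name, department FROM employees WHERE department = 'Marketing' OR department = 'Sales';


Filtering: department = 'Marketing' OR 'Sales'
Matching: 1 rows

1 rows:
Jack, Sales


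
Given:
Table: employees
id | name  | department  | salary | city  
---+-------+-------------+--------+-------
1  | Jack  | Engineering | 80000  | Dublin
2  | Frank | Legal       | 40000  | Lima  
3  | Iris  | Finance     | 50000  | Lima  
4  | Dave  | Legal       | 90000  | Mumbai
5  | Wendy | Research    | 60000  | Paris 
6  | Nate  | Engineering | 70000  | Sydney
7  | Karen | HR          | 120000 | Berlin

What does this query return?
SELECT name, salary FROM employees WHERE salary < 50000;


Filtering: salary < 50000
Matching: 1 rows

1 rows:
Frank, 40000


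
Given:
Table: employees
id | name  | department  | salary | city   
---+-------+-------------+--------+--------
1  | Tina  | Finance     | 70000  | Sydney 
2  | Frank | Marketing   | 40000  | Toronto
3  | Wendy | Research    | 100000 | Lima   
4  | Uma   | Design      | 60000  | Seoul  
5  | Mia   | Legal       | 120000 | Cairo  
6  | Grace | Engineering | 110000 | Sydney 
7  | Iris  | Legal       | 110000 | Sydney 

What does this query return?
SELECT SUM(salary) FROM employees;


SUM(salary) = 70000 + 40000 + 100000 + 60000 + 120000 + 110000 + 110000 = 610000

610000


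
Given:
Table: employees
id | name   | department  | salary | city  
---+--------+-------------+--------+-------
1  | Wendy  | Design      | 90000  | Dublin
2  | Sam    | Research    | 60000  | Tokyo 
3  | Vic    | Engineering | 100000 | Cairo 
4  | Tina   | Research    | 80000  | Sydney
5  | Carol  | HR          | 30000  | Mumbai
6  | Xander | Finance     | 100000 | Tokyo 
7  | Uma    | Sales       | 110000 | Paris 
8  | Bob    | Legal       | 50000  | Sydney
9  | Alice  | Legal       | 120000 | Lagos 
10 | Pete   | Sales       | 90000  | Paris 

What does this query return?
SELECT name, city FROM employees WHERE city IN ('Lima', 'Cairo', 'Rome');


Filtering: city IN ('Lima', 'Cairo', 'Rome')
Matching: 1 rows

1 rows:
Vic, Cairo


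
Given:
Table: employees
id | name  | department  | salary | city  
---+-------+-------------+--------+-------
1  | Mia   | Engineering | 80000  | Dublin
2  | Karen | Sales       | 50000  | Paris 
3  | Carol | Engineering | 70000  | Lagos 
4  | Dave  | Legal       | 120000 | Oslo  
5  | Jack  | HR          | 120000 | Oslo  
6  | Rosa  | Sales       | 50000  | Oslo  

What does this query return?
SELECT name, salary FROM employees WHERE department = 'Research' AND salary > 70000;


Filtering: department = 'Research' AND salary > 70000
Matching: 0 rows

Empty result set (0 rows)
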